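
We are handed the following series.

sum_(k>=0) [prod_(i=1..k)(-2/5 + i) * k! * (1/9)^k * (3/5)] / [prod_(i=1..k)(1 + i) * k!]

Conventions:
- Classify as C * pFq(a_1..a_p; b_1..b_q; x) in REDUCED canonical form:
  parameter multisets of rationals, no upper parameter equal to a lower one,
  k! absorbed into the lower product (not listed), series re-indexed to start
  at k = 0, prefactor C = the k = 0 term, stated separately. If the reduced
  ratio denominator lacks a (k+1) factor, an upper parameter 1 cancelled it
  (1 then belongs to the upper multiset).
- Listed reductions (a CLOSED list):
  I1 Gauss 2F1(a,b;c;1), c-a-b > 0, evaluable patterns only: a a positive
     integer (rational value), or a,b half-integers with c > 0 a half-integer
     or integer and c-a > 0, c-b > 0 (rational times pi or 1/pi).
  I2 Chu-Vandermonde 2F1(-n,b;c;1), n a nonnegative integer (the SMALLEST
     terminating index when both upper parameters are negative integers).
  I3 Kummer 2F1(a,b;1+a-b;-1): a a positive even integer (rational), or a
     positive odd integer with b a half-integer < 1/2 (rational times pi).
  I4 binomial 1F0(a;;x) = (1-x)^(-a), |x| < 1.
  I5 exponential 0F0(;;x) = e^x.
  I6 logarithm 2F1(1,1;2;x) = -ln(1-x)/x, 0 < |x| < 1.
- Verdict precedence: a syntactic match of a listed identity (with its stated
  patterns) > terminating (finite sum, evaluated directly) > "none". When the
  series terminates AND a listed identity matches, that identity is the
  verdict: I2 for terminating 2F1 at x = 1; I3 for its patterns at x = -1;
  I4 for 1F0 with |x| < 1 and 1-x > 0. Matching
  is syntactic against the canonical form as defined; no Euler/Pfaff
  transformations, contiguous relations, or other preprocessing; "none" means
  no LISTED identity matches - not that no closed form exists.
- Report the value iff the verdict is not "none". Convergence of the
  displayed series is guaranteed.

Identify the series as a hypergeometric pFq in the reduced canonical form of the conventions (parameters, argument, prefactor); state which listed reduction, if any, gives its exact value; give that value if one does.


x = 1/9 here; the reduced form reads 2F1, upper {3/5, 1}, lower {2}, C = 3/5. Verdict: none. A 2F1 with upper {3/5, 1} fits none of I1-I6 at x = 1/9; the sum runs forever.

Key observation: from the first term 3/5: the factorial ratio (prefactor 3/5) (k+a-1)!/(a-1)! is a rising factorial (a)_k.
Term ratio: r(k) = (1/9) * (k+3/5) (k+1) / [(k+2) (k+1)] - rational; roots negated = parameters, x = (1/9), C = 3/5.


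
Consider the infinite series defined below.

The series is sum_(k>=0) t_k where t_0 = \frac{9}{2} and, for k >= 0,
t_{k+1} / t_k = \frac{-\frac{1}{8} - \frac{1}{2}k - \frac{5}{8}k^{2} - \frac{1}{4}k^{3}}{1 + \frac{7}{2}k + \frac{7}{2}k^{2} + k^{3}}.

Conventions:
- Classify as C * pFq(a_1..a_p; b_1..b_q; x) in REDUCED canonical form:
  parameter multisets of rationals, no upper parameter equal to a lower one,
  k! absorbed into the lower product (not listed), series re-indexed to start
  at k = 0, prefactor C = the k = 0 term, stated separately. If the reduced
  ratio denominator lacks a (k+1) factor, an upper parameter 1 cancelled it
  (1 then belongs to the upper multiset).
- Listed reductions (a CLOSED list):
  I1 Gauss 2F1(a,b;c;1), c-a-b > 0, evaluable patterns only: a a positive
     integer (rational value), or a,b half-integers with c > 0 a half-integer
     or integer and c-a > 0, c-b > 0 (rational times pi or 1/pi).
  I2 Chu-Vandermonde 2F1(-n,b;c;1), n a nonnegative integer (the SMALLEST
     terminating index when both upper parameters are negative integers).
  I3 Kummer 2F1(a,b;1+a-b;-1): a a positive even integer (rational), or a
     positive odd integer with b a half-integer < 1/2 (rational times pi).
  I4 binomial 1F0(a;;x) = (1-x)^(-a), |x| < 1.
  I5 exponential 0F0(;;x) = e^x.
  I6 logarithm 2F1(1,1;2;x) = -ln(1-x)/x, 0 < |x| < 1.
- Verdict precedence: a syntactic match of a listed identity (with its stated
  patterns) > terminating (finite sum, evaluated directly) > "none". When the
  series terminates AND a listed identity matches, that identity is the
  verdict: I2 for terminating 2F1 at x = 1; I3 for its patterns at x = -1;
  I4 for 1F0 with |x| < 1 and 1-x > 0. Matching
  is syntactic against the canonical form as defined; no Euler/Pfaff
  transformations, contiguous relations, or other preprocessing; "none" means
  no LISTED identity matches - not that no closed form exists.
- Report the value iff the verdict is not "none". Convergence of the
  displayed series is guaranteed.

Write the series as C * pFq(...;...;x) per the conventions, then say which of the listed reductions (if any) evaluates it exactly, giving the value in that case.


With C = \frac{9}{2}: the canonical form is 2F1(1, 1; 2; -\frac{1}{4}). Verdict (x = -\frac{1}{4}): logarithm (I6) applies (the logarithm: parameters (1,1;2), x = -\frac{1}{4}). Value: 18 \cdot \ln\left(\frac{5}{4}\right).

Structural cue: t_0 being \frac{9}{2}, roots of the ratio polynomials (C = 9/2, x = -1/4) are the negated parameters.
Ratio: r(k) = -\frac{1}{4} * (k+1) (k+1) / [(k+2) (k+1)] - rational; roots negated = parameters, x = -\frac{1}{4}, C = \frac{9}{2}.


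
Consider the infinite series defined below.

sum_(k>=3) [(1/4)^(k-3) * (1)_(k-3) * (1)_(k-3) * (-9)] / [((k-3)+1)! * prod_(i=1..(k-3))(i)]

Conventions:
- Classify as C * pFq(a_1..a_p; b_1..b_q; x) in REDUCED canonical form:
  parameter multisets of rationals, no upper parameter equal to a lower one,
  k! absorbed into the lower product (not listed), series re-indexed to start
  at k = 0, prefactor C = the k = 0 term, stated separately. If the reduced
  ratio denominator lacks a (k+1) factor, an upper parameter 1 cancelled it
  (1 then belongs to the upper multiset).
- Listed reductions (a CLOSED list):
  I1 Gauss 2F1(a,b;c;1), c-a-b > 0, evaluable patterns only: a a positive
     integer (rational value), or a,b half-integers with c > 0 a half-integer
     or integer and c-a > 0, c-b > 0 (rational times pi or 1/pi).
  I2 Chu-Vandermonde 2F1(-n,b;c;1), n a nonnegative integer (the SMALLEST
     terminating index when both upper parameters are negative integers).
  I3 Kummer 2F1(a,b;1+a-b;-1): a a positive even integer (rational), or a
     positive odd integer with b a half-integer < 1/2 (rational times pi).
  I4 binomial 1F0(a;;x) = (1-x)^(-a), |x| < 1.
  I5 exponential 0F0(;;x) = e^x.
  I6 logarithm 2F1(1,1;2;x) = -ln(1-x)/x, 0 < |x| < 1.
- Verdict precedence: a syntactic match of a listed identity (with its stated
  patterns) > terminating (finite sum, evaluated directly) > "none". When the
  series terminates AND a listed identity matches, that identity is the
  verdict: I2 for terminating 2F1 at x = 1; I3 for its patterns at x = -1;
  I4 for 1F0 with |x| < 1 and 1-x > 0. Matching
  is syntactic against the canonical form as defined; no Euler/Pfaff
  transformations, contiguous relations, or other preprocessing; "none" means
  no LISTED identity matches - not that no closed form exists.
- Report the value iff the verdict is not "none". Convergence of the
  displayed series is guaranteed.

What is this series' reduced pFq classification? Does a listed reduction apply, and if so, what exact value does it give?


Prefactor -9, argument 1/4: 2F1 with upper {1, 1} over lower {2}. Verdict: logarithm (I6) matches (the logarithm: parameters (1,1;2), x = 1/4). Value: 36 * ln(3/4).

Structural cue: with t_0 = -9, the product of the first k integers (C = -9, x = 1/4) is k!.
Consecutive-term ratio: r(k) = (1/4) * (k+1) (k+1) / [(k+2) (k+1)] - poly over poly, x = (1/4) from leading terms; C = -9 at k = 0.


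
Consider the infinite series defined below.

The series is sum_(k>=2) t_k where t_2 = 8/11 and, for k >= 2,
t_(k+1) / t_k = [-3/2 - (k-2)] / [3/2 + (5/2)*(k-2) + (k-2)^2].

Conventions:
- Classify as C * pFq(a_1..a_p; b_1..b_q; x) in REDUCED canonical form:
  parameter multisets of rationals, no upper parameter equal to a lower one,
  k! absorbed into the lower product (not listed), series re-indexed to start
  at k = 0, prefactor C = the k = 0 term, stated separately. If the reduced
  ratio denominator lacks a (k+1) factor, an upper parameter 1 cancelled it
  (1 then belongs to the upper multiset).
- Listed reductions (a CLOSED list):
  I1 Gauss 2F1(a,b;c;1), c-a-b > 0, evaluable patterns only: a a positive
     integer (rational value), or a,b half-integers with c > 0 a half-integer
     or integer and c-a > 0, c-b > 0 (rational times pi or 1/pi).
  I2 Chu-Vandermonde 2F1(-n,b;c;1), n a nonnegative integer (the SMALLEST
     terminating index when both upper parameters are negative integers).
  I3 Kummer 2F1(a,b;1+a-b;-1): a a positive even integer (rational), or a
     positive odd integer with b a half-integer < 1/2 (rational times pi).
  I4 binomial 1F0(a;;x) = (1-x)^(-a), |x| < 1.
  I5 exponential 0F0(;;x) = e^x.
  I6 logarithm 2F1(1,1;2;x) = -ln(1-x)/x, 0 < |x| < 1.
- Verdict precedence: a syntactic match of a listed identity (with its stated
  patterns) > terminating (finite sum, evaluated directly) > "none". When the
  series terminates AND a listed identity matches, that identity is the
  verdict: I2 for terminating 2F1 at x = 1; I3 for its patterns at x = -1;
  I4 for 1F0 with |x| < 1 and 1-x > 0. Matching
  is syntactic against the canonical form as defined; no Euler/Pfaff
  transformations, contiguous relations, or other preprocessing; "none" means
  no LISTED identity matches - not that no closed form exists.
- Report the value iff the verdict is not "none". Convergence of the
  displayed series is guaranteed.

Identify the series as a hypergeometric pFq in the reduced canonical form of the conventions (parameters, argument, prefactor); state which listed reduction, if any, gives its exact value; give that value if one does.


Classification (C = 8/11): 0F0 with upper {-}, lower {-}, argument x = -1. Verdict: exponential (I5) matches (the 0F0 exponential series at x = -1). Sum: (8/11) * e^(-1).

Key observation: t_0 being 8/11, the expanded ratio factors over Q; C = 8/11, x = -1, roots give parameters.
Consecutive-term ratio: r(k) = (-1) * 1 / [(k+1)] - rational; roots negated = parameters, x = (-1), C = 8/11.


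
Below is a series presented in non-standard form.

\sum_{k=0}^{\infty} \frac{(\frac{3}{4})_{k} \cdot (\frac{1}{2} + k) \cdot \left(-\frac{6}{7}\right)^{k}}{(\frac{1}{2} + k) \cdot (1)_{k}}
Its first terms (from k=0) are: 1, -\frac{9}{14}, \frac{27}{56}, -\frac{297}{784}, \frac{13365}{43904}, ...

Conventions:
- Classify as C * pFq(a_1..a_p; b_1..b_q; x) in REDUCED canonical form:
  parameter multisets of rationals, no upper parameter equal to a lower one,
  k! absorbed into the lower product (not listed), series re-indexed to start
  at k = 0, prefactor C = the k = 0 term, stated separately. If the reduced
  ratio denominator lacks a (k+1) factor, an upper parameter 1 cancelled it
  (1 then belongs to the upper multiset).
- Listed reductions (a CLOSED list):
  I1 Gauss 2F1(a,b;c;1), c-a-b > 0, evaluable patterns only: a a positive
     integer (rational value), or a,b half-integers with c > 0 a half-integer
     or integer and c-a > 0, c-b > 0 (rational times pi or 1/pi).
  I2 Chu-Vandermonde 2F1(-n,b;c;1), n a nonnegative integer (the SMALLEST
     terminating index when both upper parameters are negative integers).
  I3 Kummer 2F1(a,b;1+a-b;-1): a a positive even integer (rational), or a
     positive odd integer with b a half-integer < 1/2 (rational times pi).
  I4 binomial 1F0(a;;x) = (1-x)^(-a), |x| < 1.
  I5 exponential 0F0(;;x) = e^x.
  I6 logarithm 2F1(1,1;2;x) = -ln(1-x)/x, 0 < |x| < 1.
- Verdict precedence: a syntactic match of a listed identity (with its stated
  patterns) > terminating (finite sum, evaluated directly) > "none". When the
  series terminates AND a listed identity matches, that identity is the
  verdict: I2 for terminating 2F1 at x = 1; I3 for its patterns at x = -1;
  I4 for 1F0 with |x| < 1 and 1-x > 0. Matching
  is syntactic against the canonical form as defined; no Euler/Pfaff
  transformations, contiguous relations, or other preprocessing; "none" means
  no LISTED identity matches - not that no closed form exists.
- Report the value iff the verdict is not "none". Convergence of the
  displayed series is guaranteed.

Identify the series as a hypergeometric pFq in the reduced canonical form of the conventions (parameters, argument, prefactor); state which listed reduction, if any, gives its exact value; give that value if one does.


Canonical form: C = 1 times 1F0 with upper {\frac{3}{4}}, lower {-}, x = -\frac{6}{7}. Verdict: the I4 binomial reduction matches (the 1F0 binomial series: exponent -3/4, x = -\frac{6}{7}). Sum: \left(\frac{13}{7}\right)^{-\frac{3}{4}}.

The tell: t_0 being 1, striking the common factor k + 1/2 reduces the term (C = 1, x = -6/7).
Step ratio: r(k) = -\frac{6}{7} * (k+\frac{3}{4}) / [(k+1)] - poly over poly, x = -\frac{6}{7} from leading terms; C = 1 at k = 0.


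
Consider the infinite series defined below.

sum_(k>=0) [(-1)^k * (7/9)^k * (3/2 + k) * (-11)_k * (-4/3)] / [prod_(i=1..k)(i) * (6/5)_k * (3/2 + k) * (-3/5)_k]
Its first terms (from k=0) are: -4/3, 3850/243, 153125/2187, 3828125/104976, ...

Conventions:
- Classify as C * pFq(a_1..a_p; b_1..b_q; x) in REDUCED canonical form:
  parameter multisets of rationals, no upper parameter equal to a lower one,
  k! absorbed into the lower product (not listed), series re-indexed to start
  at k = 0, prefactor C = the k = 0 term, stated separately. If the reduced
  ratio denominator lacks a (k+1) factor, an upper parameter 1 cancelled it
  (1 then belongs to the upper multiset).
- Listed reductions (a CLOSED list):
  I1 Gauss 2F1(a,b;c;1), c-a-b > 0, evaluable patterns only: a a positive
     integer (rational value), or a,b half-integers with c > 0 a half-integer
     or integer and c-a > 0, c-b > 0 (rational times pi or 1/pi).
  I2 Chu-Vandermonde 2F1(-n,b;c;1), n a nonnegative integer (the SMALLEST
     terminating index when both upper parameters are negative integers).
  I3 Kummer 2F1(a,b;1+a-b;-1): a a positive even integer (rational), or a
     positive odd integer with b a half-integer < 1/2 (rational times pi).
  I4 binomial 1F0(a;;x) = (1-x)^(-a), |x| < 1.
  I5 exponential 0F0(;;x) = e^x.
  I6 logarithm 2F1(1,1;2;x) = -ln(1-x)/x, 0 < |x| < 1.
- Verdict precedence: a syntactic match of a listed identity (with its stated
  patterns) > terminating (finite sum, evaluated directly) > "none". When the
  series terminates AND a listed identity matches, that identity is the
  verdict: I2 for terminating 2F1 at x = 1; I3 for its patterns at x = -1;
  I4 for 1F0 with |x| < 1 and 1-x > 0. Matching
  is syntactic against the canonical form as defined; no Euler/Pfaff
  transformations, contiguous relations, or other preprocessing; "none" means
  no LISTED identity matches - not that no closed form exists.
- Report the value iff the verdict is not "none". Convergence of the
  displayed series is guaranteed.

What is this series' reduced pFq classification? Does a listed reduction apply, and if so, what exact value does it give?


Reduced: x = -7/9, 1F2, upper = {-11}, lower = {-3/5, 6/5}, C = -4/3. Verdict: terminating - upper -11 stops the sum at k = 11; the 12 terms are added exactly. Its exact value is 2231104193717481384081748702994824769/17570910705280287868778488179720192.

Key step: t_0 = -4/3 here, and the (-1)^k factor (prefactor -4/3) folds into the argument's sign.
Step ratio: r(k) = (-7/9) * (k-11) / [(k-3/5) (k+6/5) (k+1)] - rational in k, leading ratio (-7/9); with t_0 = -4/3, classification follows.


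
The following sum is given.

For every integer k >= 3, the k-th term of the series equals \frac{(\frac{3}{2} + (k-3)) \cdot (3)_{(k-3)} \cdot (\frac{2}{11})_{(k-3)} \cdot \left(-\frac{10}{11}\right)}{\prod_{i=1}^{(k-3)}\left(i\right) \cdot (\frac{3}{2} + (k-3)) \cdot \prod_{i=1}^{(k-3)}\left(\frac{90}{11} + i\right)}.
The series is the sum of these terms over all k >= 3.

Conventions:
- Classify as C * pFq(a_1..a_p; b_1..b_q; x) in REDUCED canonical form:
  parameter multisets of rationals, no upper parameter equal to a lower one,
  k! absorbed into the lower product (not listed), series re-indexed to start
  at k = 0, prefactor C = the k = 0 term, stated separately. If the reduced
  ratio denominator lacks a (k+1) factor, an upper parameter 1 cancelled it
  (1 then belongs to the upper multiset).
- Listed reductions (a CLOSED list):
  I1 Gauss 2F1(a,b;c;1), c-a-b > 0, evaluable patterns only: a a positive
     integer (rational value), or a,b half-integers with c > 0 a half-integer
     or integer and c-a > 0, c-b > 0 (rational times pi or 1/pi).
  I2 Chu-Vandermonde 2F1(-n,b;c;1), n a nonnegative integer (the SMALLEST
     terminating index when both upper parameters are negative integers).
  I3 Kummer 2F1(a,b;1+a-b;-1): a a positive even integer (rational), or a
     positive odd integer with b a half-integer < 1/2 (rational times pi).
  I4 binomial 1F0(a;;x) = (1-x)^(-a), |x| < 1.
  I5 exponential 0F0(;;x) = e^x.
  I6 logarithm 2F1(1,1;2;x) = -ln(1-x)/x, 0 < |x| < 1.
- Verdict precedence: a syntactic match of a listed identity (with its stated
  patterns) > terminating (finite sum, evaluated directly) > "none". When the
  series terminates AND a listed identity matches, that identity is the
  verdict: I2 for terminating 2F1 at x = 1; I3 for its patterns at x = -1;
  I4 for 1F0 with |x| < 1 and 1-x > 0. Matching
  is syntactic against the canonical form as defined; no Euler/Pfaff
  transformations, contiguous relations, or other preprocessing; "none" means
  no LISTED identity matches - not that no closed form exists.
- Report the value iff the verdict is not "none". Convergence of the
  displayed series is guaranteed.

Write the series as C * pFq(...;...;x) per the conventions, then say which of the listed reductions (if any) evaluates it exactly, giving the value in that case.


Key step: with t_0 = -\frac{10}{11}, the product of the first k integers (C = -10/11, x = 1) is k!.
Ratio: r(k) = 1 * (k+\frac{2}{11}) (k+3) / [(k+\frac{101}{11}) (k+1)] - rational in k, leading ratio 1; with t_0 = -\frac{10}{11}, classification follows.

x = 1 here; the reduced form reads 2F1, upper {\frac{2}{11}, 3}, lower {\frac{101}{11}}, C = -\frac{10}{11}. Verdict at x = 1: Gauss (I1, integer-parameter pattern) matches (x = 1: the Gamma ratio telescopes since c-a-b = 6 > 0 and a = 3 in Z>0). Value: -\frac{100725}{102487}.


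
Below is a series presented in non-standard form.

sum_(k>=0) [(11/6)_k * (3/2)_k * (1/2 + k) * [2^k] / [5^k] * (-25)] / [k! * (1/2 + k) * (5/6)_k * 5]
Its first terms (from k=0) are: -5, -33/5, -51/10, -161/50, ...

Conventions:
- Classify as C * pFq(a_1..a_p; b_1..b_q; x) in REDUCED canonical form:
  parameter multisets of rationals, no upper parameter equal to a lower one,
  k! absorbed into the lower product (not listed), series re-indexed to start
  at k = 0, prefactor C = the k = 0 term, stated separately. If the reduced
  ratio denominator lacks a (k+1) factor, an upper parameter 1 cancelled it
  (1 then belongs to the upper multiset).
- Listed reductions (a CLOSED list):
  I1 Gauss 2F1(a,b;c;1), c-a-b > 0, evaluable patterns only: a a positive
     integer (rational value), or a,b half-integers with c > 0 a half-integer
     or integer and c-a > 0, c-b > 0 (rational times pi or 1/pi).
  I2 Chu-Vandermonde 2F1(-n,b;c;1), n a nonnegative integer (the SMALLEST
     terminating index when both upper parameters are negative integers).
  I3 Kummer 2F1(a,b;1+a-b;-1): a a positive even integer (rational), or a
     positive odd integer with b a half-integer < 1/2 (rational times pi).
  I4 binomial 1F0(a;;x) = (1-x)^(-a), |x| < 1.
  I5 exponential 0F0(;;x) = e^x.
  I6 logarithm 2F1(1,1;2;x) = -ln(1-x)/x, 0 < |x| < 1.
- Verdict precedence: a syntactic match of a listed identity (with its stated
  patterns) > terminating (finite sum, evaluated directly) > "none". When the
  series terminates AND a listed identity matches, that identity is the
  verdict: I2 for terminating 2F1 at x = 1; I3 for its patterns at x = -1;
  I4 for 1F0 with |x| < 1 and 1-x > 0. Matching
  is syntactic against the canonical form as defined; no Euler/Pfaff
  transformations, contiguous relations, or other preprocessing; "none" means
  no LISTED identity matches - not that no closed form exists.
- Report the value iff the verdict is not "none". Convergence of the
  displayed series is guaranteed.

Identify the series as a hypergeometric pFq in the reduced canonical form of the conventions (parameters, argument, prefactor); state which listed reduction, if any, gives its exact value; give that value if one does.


The tell: from the first term -5: the constant factors (C = -5, x = 2/5) combine into one prefactor.
Step ratio: r(k) = (2/5) * (k+3/2) (k+11/6) / [(k+5/6) (k+1)] - poly over poly, x = (2/5) from leading terms; C = -5 at k = 0.

Prefactor -5, argument 2/5: 2F1 with upper {3/2, 11/6} over lower {5/6}. Verdict: none - at argument 2/5 the multisets {3/2, 11/6} ; {5/6} match no listed identity.


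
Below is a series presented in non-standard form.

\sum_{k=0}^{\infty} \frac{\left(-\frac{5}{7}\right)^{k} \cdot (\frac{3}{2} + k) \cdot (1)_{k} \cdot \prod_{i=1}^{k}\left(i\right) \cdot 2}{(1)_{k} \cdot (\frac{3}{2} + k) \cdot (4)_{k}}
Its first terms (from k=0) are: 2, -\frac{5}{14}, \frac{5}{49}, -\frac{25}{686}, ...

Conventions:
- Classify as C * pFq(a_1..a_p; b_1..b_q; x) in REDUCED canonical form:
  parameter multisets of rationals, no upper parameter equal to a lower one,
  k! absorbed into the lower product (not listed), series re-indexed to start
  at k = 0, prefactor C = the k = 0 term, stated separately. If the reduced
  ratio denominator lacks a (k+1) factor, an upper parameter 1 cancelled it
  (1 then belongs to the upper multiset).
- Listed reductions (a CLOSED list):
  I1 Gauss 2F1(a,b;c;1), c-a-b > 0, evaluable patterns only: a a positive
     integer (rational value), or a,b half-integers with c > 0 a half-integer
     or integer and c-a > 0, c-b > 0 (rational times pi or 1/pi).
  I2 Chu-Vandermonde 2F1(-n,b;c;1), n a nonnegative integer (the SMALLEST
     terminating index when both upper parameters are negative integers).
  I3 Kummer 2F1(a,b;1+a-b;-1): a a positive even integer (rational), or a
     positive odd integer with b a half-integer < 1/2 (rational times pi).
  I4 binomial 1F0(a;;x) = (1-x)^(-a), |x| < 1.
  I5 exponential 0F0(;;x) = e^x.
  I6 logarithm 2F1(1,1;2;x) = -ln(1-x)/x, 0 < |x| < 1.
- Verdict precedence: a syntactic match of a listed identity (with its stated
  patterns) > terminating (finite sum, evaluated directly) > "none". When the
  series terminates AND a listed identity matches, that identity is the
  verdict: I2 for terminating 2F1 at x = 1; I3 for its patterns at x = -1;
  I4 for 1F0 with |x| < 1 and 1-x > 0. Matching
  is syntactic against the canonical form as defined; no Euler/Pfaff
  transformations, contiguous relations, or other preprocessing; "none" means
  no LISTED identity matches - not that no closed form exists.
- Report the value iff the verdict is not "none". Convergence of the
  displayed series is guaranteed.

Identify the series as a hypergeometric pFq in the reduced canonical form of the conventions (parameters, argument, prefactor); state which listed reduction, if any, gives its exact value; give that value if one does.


x = -\frac{5}{7} here; the reduced form reads 2F1, upper {1, 1}, lower {4}, C = 2. Verdict: none - this 2F1 at x = -\frac{5}{7} matches no listed pattern, and upper {1, 1} holds no stopper.

The tell: x = -\frac{5}{7} and the running product (C = 2) telescopes to a rising factorial.
Ratio: r(k) = -\frac{5}{7} * (k+1) (k+1) / [(k+4) (k+1)] - rational in k, leading ratio -\frac{5}{7}; with t_0 = 2, classification follows.


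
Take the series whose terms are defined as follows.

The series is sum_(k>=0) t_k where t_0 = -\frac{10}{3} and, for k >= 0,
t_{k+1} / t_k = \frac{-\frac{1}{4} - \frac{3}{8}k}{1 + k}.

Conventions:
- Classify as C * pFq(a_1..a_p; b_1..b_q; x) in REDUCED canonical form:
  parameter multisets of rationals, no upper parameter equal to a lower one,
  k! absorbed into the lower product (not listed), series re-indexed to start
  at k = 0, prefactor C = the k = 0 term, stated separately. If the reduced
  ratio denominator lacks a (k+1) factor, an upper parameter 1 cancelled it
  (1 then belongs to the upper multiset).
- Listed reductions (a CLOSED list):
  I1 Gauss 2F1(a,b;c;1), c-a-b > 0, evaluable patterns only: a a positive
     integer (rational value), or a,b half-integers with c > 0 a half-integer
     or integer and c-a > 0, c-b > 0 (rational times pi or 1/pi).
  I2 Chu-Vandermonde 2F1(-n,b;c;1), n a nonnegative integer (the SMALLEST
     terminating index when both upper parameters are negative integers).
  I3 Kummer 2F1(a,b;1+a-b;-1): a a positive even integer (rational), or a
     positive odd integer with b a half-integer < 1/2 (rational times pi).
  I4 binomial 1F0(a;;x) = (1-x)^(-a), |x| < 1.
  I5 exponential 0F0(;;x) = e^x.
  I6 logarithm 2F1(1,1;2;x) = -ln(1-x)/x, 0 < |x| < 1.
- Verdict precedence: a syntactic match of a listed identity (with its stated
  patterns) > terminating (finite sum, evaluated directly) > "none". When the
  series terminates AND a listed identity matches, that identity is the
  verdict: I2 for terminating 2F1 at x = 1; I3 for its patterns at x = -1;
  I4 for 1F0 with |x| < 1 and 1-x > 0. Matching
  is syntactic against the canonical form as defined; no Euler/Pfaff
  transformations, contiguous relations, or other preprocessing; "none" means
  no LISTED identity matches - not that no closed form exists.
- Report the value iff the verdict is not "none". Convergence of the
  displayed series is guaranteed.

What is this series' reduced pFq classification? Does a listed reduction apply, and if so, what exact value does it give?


This is -\frac{10}{3} * 1F0(\frac{2}{3}; -; -\frac{3}{8}) in reduced canonical form. Verdict: the binomial series (I4) fires (the 1F0 binomial series: exponent -2/3, x = -\frac{3}{8}). Its exact value is \left(-\frac{10}{3}\right) \cdot \left(\frac{11}{8}\right)^{-\frac{2}{3}}.

Structural cue: with t_0 = -\frac{10}{3}, factor the ratio over Q (prefactor -10/3): negated roots = parameters.
Term ratio: r(k) = -\frac{3}{8} * (k+\frac{2}{3}) / [(k+1)] - poly over poly, x = -\frac{3}{8} from leading terms; C = -\frac{10}{3} at k = 0.


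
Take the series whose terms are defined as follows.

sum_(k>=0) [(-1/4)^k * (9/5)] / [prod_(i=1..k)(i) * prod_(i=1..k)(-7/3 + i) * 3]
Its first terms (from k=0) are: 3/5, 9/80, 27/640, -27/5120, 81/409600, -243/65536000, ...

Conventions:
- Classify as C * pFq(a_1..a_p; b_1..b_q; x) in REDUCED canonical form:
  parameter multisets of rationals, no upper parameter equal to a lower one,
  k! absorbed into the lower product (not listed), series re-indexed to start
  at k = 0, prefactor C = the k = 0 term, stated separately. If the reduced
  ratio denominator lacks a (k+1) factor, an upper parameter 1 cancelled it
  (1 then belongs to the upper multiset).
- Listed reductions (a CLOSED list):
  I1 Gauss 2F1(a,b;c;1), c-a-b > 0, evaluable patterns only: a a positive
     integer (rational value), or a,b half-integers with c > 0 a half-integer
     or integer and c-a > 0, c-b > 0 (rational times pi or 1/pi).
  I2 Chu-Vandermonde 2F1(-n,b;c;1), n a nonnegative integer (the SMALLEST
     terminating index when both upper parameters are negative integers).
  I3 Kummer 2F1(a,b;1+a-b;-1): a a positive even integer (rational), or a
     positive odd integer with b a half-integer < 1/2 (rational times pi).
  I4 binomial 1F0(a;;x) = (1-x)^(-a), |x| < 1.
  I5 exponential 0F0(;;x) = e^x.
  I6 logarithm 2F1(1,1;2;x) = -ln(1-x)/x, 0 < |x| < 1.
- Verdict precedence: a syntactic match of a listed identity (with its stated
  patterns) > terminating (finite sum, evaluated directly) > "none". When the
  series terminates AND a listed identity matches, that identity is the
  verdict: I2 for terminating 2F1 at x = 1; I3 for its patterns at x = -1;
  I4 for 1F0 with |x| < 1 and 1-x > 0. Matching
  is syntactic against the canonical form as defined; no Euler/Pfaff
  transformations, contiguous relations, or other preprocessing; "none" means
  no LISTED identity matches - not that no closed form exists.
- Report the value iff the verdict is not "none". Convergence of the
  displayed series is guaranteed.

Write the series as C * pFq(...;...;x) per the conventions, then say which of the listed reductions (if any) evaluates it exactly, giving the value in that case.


x = -1/4 here; the reduced form reads 0F1, upper {-}, lower {-4/3}, C = 3/5. Verdict: none. A 0F1 with upper {-} fits none of I1-I6 at x = -1/4; the sum runs forever.

Structural cue: with t_0 = 3/5, the lower running product (C = 3/5) is a rising factorial.
Consecutive-term ratio: r(k) = (-1/4) * 1 / [(k-4/3) (k+1)] - rational; roots negated = parameters, x = (-1/4), C = 3/5.


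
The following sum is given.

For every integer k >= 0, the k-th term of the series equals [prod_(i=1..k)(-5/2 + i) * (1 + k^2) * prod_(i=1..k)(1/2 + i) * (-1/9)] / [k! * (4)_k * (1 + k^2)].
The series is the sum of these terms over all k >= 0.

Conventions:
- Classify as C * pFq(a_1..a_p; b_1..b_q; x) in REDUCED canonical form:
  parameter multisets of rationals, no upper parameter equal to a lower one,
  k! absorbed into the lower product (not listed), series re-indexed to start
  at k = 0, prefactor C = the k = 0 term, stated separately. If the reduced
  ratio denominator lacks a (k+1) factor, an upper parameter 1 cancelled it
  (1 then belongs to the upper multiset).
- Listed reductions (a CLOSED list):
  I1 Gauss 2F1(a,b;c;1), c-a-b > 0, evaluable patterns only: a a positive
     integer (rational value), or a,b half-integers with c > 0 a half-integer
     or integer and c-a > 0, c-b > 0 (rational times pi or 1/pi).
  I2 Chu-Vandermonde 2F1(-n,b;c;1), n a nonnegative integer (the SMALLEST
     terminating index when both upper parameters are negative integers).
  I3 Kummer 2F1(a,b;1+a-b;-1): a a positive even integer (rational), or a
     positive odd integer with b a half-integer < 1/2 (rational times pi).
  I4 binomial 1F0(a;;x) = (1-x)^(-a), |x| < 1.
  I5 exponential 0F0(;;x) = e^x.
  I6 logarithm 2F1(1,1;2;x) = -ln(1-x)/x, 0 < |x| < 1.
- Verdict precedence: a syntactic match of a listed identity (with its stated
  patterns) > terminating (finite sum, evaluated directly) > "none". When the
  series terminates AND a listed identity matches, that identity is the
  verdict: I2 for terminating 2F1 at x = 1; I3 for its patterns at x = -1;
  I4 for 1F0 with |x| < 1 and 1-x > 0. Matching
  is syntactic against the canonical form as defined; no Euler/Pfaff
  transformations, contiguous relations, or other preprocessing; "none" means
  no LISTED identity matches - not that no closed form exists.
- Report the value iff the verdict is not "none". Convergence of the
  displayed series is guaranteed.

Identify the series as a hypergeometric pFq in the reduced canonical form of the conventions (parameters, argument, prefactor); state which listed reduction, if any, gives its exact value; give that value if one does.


Classification (C = -1/9): 2F1 with upper {-3/2, 3/2}, lower {4}, argument x = 1. Verdict (x = 1): Gauss's theorem I1 (half-integer case) applies (x = 1; upper {-3/2, 3/2} half-integers, c = 4 in the evaluable pattern). Sum: (-512/2835) / pi.

Structural cue: t_0 being -1/9, the running product (C = -1/9, x = 1) telescopes to a rising factorial.
Consecutive-term ratio: r(k) = 1 * (k-3/2) (k+3/2) / [(k+4) (k+1)] ; factor over Q: parameters, x = 1, and C = -1/9.


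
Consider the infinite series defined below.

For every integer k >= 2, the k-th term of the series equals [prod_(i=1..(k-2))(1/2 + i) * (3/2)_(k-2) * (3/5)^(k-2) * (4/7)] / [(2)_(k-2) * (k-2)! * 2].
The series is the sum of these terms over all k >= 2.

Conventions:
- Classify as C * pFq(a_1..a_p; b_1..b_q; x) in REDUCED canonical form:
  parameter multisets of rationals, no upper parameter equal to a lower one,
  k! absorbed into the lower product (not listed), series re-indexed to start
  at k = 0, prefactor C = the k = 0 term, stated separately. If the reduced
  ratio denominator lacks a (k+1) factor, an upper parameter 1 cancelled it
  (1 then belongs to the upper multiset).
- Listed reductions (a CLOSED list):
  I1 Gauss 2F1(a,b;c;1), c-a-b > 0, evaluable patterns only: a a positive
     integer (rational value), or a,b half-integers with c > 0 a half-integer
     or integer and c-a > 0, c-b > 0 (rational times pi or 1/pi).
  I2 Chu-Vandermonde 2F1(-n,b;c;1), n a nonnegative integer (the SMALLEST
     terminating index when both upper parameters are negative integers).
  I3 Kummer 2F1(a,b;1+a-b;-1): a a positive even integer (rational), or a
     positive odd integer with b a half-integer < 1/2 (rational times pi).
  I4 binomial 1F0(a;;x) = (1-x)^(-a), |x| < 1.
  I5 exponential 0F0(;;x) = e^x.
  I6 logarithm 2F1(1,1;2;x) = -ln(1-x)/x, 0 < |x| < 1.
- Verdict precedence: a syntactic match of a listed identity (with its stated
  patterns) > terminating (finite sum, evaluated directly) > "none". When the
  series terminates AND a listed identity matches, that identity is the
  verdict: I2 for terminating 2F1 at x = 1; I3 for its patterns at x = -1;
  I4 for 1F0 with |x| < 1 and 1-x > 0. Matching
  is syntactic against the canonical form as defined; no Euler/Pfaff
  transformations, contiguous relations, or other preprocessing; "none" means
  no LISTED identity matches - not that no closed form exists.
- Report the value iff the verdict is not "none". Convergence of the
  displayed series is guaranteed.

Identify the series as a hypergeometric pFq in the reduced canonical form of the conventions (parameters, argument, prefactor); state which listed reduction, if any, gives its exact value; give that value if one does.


This is 2/7 * 2F1(3/2, 3/2; 2; 3/5) in reduced canonical form. Verdict: no listed reduction: x = 3/5 and upper {3/2, 3/2} fail every I1-I6 pattern.

Structural cue: t_0 = 2/7 here, and the constant factors (C = 2/7, x = 3/5) combine into one prefactor.
Adjacent-term ratio: r(k) = (3/5) * (k+3/2) (k+3/2) / [(k+2) (k+1)] - poly over poly, x = (3/5) from leading terms; C = 2/7 at k = 0.


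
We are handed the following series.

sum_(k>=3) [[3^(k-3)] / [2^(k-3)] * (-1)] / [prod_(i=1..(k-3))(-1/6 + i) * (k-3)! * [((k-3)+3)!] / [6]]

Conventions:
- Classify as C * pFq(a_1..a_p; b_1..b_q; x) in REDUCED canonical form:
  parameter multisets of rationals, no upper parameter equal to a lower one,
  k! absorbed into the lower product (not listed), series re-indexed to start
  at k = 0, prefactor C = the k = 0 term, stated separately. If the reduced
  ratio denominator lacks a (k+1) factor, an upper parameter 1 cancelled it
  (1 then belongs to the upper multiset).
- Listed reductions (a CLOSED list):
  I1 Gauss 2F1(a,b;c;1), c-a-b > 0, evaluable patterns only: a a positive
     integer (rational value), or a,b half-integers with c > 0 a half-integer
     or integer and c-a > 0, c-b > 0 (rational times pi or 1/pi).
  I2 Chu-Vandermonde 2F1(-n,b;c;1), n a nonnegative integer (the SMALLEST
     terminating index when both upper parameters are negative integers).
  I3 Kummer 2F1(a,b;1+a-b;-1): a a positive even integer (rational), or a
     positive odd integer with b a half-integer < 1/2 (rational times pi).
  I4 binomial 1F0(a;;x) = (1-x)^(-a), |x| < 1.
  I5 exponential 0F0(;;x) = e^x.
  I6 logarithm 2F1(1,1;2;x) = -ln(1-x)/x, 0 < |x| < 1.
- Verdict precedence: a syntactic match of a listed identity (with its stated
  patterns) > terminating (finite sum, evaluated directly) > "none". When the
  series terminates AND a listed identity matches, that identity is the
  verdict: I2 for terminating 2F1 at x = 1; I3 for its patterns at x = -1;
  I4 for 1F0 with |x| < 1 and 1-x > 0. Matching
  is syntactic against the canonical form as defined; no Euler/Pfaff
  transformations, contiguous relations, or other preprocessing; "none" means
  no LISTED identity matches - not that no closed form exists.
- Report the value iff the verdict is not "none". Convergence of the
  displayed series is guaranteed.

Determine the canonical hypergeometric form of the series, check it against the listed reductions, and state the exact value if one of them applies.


With C = -1: the canonical form is 0F2(-; 5/6, 4; 3/2). Verdict: none - at argument 3/2 the multisets {-} ; {5/6, 4} match no listed identity.

First insight: t_0 being -1, the two k-th powers (prefactor -1) combine into one argument.
Consecutive-term ratio: r(k) = (3/2) * 1 / [(k+5/6) (k+4) (k+1)] - rational; roots negated = parameters, x = (3/2), C = -1.


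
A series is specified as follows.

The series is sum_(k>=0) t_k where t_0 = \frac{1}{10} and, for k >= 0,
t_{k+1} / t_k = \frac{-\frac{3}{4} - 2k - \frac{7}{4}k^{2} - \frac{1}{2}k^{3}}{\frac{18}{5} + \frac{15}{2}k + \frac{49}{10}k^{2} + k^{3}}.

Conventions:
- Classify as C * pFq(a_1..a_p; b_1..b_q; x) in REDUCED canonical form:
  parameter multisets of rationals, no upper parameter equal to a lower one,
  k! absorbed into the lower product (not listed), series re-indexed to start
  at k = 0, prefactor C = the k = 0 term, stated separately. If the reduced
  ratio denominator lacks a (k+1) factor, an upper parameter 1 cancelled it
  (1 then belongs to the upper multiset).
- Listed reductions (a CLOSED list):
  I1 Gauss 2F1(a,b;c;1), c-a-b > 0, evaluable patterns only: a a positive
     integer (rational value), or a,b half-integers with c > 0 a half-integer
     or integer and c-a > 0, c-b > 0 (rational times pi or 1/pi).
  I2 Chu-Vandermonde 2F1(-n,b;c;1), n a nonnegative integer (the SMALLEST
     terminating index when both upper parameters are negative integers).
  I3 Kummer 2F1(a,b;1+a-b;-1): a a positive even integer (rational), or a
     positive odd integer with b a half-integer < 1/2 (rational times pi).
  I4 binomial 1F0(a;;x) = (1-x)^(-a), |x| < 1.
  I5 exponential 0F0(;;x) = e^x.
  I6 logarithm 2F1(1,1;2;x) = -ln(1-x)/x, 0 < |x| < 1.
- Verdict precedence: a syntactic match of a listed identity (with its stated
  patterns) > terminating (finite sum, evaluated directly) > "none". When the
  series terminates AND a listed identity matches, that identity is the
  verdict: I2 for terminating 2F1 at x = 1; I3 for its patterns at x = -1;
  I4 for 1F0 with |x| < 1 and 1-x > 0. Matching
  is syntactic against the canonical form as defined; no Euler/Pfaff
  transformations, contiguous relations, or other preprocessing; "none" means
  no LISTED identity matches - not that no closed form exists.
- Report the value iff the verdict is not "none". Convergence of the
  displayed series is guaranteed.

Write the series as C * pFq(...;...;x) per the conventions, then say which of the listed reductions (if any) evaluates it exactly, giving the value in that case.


x = -\frac{1}{2} here; the reduced form reads 2F1, upper {1, 1}, lower {\frac{12}{5}}, C = \frac{1}{10}. Verdict: none. A 2F1 with upper {1, 1} fits none of I1-I6 at x = -\frac{1}{2}; the sum runs forever.

The tell: t_0 being \frac{1}{10}, cancel k + 3/2 from the displayed ratio first; then C = 1/10.
Consecutive-term ratio: r(k) = -\frac{1}{2} * (k+1) (k+1) / [(k+\frac{12}{5}) (k+1)] - rational; roots negated = parameters, x = -\frac{1}{2}, C = \frac{1}{10}.


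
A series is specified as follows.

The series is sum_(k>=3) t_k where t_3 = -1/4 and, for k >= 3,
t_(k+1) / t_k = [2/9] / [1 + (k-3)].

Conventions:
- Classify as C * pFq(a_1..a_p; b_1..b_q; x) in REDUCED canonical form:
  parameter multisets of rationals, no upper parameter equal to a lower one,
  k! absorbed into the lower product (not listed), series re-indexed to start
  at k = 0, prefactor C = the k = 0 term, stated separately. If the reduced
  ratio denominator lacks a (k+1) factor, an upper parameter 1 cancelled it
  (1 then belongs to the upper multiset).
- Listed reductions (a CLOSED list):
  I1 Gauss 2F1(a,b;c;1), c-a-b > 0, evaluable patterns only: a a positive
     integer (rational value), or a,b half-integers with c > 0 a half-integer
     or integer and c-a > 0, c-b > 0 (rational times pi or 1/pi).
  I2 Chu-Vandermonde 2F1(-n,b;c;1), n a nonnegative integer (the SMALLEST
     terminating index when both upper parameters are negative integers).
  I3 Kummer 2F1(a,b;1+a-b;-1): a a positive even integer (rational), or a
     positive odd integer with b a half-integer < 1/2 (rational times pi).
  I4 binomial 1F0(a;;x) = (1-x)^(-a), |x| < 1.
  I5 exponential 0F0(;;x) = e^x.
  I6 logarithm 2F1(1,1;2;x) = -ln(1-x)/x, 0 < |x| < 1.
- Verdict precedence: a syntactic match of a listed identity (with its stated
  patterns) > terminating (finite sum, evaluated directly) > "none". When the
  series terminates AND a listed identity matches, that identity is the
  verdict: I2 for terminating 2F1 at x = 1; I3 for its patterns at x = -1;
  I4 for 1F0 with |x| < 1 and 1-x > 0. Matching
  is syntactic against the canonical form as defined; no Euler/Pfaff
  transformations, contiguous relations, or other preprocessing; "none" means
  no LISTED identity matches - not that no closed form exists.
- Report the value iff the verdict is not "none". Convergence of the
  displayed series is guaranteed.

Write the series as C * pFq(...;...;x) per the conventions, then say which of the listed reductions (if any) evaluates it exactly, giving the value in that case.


With C = -1/4: the canonical form is 0F0(-; -; 2/9). Verdict at x = 2/9: exponential (I5) matches (the 0F0 exponential series at x = 2/9). Sum: (-1/4) * e^(2/9).

Structural cue: t_0 = -1/4 here, and the expanded ratio factors over Q; C = -1/4, x = 2/9, roots give parameters.
Step ratio: r(k) = (2/9) * 1 / [(k+1)] - poly over poly, x = (2/9) from leading terms; C = -1/4 at k = 0.
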